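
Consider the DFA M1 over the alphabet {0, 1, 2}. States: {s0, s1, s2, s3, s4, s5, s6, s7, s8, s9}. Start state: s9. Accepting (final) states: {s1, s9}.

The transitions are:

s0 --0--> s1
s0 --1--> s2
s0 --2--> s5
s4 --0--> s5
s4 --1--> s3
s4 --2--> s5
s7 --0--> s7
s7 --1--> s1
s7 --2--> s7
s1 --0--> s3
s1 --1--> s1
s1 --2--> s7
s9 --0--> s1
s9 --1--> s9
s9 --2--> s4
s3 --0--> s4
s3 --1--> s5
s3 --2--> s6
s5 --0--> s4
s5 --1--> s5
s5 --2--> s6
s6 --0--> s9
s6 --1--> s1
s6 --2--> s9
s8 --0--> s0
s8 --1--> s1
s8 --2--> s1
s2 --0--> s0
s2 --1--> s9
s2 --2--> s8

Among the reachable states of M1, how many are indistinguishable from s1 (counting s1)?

Reachable states from the start: {s1,s3,s4,s5,s6,s7,s9}. Unreachable: {s0,s2,s8} — drop them.
Start with accepting vs non-accepting: {s1,s9} | {s3,s4,s5,s6,s7}.
Split {s1,s9} by δ(·,0) → {s1} and {s9}.
Refine {s3,s4,s5,s6,s7} on symbol 0: members go to different blocks, giving {s3,s4,s5,s7} and {s6}.
Split {s3,s4,s5,s7} by δ(·,1) → {s3,s4,s5} and {s7}.
Split {s3,s4,s5} by δ(·,2) → {s3,s5} and {s4}.
No further refinement is possible. Final partition (6 blocks): {s1} | {s3,s5} | {s9} | {s6} | {s7} | {s4}.
The equivalence class containing s1 is {s1}, of size 1.

1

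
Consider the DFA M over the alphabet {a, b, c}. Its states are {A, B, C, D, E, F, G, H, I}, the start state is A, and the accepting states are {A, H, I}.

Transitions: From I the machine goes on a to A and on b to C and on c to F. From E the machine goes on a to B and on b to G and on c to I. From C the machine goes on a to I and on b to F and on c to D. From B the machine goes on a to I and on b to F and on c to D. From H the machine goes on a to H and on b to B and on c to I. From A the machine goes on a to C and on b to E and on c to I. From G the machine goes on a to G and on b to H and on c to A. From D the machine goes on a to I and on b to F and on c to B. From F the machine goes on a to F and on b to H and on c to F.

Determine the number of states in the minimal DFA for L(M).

7

Every state is reachable, so we keep all 9.
Start with accepting vs non-accepting: {A,H,I} | {B,C,D,E,F,G}.
Refine {A,H,I} on symbol a: members go to different blocks, giving {H,I} and {A}.
Split {H,I} by δ(·,a) → {H} and {I}.
Refine {B,C,D,E,F,G} on symbol a: members go to different blocks, giving {B,C,D} and {E,F,G}.
Split {E,F,G} by δ(·,a) → {F,G} and {E}.
On input c, block {F,G} splits into {F} and {G}.
No further refinement is possible. Final partition (7 blocks): {H} | {B,C,D} | {A} | {I} | {F} | {E} | {G}.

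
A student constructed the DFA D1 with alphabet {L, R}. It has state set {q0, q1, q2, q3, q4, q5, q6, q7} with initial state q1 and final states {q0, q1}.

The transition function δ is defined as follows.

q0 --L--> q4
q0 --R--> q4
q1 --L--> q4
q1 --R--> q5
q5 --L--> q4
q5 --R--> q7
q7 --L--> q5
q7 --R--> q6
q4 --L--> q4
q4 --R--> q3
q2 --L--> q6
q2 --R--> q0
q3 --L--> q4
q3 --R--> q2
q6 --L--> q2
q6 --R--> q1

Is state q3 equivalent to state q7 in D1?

Yes

P0 = {q0,q1} | {q2,q3,q4,q5,q6,q7}.
Refine {q2,q3,q4,q5,q6,q7} on symbol R: members go to different blocks, giving {q3,q4,q5,q7} and {q2,q6}.
Refine {q3,q4,q5,q7} on symbol R: members go to different blocks, giving {q3,q7} and {q4,q5}.
The partition is now stable with 4 blocks: {q0,q1} | {q3,q7} | {q2,q6} | {q4,q5}.
q3 and q7 lie in the same block of the stable partition, so they are equivalent — no string distinguishes them.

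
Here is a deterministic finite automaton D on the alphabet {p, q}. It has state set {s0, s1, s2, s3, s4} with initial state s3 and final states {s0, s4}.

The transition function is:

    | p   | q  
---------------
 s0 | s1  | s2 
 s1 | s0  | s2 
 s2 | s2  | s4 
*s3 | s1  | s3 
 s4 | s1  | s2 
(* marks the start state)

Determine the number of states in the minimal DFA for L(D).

All states are reachable from the start state.
Start with accepting vs non-accepting: {s0,s4} | {s1,s2,s3}.
On input p, block {s1,s2,s3} splits into {s2,s3} and {s1}.
Split {s2,s3} by δ(·,p) → {s2} and {s3}.
Stable partition: {s0,s4} | {s2} | {s1} | {s3} — 4 equivalence classes.

4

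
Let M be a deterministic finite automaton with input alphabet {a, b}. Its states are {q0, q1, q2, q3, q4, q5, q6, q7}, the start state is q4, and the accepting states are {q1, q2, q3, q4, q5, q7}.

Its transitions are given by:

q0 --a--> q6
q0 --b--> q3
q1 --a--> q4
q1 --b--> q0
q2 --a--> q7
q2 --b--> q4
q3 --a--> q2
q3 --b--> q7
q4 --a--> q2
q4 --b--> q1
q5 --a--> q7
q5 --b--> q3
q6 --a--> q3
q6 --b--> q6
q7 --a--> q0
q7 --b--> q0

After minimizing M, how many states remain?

States {q5} cannot be reached from the start state, so discard them.
Initial partition by acceptance: {q1,q2,q3,q4,q7} | {q0,q6}.
Refine {q1,q2,q3,q4,q7} on symbol a: members go to different blocks, giving {q1,q2,q3,q4} and {q7}.
On input a, block {q1,q2,q3,q4} splits into {q1,q3,q4} and {q2}.
Split {q1,q3,q4} by δ(·,a) → {q3,q4} and {q1}.
On input b, block {q3,q4} splits into {q3} and {q4}.
Refine {q0,q6} on symbol a: members go to different blocks, giving {q0} and {q6}.
No further refinement is possible. Final partition (7 blocks): {q3} | {q0} | {q7} | {q2} | {q1} | {q4} | {q6}.

7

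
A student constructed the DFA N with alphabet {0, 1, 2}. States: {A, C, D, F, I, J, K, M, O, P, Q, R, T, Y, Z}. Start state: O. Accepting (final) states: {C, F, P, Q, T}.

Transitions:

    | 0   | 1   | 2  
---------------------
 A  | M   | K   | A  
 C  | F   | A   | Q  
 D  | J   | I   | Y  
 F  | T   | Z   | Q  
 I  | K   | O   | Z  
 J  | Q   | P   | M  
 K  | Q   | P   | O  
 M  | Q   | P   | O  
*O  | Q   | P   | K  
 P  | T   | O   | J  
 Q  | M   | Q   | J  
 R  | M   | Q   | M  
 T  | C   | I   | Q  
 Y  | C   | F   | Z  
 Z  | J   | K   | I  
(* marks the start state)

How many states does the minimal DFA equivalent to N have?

First remove the unreachable states {D,R,Y}; 12 states remain.
Initial partition by acceptance: {C,F,P,Q,T} | {A,I,J,K,M,O,Z}.
Refine {C,F,P,Q,T} on symbol 0: members go to different blocks, giving {C,F,P,T} and {Q}.
Split {C,F,P,T} by δ(·,2) → {C,F,T} and {P}.
On input 0, block {A,I,J,K,M,O,Z} splits into {J,K,M,O} and {A,I,Z}.
The partition is now stable with 5 blocks: {C,F,T} | {J,K,M,O} | {Q} | {P} | {A,I,Z}.

5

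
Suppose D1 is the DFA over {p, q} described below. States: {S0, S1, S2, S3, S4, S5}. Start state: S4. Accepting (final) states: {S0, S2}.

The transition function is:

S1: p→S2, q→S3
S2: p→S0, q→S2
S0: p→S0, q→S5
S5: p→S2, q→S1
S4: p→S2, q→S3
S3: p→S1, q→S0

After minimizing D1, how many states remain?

P0 = {S0,S2} | {S1,S3,S4,S5}.
On input q, block {S0,S2} splits into {S0} and {S2}.
On input p, block {S1,S3,S4,S5} splits into {S1,S4,S5} and {S3}.
Refine {S1,S4,S5} on symbol q: members go to different blocks, giving {S1,S4} and {S5}.
The partition is now stable with 5 blocks: {S0} | {S1,S4} | {S2} | {S3} | {S5}.

5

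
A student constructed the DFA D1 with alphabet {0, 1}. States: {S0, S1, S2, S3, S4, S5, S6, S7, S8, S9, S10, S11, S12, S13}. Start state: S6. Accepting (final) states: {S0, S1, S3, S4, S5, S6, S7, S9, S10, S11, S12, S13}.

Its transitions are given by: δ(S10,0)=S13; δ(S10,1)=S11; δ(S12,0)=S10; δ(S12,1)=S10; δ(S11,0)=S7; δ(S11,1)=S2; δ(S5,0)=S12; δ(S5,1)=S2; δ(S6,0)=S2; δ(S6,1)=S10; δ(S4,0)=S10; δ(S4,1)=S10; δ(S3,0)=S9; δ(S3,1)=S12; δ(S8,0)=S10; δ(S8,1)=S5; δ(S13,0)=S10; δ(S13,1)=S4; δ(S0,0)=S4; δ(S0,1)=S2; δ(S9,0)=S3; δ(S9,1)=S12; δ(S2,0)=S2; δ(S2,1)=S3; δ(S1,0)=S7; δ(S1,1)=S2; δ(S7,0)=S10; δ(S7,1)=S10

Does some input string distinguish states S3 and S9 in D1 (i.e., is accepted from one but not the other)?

No

First remove the unreachable states {S0,S1,S5,S8}; 10 states remain.
Initial partition by acceptance: {S3,S4,S6,S7,S9,S10,S11,S12,S13} | {S2}.
Refine {S3,S4,S6,S7,S9,S10,S11,S12,S13} on symbol 0: members go to different blocks, giving {S3,S4,S7,S9,S10,S11,S12,S13} and {S6}.
Split {S3,S4,S7,S9,S10,S11,S12,S13} by δ(·,1) → {S3,S4,S7,S9,S10,S12,S13} and {S11}.
On input 1, block {S3,S4,S7,S9,S10,S12,S13} splits into {S3,S4,S7,S9,S12,S13} and {S10}.
On input 0, block {S3,S4,S7,S9,S12,S13} splits into {S4,S7,S12,S13} and {S3,S9}.
Split {S4,S7,S12,S13} by δ(·,1) → {S4,S7,S12} and {S13}.
No further refinement is possible. Final partition (7 blocks): {S4,S7,S12} | {S2} | {S6} | {S11} | {S10} | {S3,S9} | {S13}.
S3 and S9 lie in the same block of the stable partition, so they are equivalent — no string distinguishes them.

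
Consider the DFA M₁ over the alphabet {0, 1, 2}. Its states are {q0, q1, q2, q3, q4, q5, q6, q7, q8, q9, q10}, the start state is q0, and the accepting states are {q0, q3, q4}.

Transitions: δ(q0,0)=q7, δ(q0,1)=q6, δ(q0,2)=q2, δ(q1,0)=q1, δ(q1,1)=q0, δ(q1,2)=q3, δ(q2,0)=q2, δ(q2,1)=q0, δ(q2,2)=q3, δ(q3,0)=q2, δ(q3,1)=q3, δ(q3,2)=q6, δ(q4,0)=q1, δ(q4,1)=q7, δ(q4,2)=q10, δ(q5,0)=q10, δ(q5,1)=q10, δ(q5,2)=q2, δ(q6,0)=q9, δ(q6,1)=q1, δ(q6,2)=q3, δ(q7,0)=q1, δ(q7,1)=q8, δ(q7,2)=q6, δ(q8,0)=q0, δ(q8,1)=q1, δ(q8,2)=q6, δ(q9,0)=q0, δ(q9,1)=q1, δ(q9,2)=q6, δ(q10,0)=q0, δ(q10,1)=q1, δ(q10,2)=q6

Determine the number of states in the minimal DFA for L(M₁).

6

First remove the unreachable states {q4,q5,q10}; 8 states remain.
P0 = {q0,q3} | {q1,q2,q6,q7,q8,q9}.
Split {q0,q3} by δ(·,1) → {q0} and {q3}.
Split {q1,q2,q6,q7,q8,q9} by δ(·,0) → {q1,q2,q6,q7} and {q8,q9}.
Refine {q1,q2,q6,q7} on symbol 0: members go to different blocks, giving {q1,q2,q7} and {q6}.
Refine {q1,q2,q7} on symbol 1: members go to different blocks, giving {q1,q2} and {q7}.
No further refinement is possible. Final partition (6 blocks): {q0} | {q1,q2} | {q3} | {q8,q9} | {q6} | {q7}.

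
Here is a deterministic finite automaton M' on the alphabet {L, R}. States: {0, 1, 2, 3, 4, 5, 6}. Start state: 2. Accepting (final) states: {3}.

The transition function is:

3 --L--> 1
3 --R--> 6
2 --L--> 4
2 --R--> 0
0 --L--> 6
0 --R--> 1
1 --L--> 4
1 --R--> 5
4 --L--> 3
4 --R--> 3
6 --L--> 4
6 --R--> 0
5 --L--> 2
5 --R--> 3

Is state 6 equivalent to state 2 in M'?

All states are reachable from the start state.
Start with accepting vs non-accepting: {3} | {0,1,2,4,5,6}.
On input L, block {0,1,2,4,5,6} splits into {0,1,2,5,6} and {4}.
Refine {0,1,2,5,6} on symbol L: members go to different blocks, giving {1,2,6} and {0,5}.
Split {0,5} by δ(·,R) → {0} and {5}.
Refine {1,2,6} on symbol R: members go to different blocks, giving {2,6} and {1}.
Stable partition: {3} | {2,6} | {4} | {0} | {5} | {1} — 6 equivalence classes.
6 and 2 lie in the same block of the stable partition, so they are equivalent — no string distinguishes them.

Yes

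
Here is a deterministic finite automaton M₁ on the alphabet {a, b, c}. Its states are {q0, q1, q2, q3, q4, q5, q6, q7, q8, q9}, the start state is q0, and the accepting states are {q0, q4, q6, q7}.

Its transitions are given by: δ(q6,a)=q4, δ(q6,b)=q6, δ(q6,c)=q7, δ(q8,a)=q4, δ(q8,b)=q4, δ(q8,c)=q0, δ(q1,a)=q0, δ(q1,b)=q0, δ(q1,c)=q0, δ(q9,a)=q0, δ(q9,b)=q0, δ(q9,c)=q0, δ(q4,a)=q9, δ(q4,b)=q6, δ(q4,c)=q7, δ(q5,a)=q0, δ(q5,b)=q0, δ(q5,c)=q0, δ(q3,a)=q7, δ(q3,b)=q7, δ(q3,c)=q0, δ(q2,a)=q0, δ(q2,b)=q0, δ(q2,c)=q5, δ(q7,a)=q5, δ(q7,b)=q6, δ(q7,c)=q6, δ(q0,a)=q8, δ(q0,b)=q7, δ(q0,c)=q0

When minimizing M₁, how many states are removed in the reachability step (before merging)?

No path from q0 leads to q1, q2, q3; the other 7 states are all reachable.

3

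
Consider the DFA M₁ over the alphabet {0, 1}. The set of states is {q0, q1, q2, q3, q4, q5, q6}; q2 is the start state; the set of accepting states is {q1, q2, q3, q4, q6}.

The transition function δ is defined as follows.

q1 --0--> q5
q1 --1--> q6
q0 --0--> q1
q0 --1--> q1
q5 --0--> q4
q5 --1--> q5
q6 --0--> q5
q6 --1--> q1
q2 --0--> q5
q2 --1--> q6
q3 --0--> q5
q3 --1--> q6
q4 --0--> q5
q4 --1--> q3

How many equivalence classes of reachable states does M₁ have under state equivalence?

First remove the unreachable states {q0}; 6 states remain.
P0 = {q1,q2,q3,q4,q6} | {q5}.
No further refinement is possible. Final partition (2 blocks): {q1,q2,q3,q4,q6} | {q5}.

2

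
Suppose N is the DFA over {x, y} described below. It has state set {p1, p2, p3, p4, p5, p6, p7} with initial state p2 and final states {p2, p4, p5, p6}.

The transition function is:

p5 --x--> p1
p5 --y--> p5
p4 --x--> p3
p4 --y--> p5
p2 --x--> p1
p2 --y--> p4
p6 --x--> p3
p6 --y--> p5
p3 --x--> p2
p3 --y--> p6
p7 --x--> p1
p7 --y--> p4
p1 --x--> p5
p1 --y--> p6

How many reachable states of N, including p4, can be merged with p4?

First remove the unreachable states {p7}; 6 states remain.
Start with accepting vs non-accepting: {p2,p4,p5,p6} | {p1,p3}.
No further refinement is possible. Final partition (2 blocks): {p2,p4,p5,p6} | {p1,p3}.
The equivalence class containing p4 is {p2,p4,p5,p6}, of size 4.

4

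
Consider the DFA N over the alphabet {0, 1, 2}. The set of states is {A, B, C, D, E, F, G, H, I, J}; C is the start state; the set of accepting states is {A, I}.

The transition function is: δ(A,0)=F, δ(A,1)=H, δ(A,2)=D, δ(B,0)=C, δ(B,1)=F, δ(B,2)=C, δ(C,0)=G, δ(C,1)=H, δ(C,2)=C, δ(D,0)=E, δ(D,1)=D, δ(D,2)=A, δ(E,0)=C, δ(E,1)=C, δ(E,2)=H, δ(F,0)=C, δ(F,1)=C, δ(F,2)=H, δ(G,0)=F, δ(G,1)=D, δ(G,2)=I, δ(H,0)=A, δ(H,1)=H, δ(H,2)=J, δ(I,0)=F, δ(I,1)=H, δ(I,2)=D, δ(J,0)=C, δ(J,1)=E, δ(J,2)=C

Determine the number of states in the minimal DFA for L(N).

6

States {B} cannot be reached from the start state, so discard them.
Initial partition by acceptance: {A,I} | {C,D,E,F,G,H,J}.
Split {C,D,E,F,G,H,J} by δ(·,0) → {C,D,E,F,G,J} and {H}.
Refine {C,D,E,F,G,J} on symbol 1: members go to different blocks, giving {D,E,F,G,J} and {C}.
Refine {D,E,F,G,J} on symbol 0: members go to different blocks, giving {E,F,J} and {D,G}.
Split {E,F,J} by δ(·,1) → {E,F} and {J}.
The partition is now stable with 6 blocks: {A,I} | {E,F} | {H} | {C} | {D,G} | {J}.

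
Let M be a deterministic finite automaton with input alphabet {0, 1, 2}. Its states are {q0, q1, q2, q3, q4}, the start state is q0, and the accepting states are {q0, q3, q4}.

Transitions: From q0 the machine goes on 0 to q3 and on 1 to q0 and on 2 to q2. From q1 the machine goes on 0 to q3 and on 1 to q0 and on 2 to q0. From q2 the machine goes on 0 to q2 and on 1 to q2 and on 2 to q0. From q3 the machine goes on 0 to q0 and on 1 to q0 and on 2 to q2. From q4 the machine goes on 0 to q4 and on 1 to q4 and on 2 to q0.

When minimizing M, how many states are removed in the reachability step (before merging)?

No path from q0 leads to q1, q4; the other 3 states are all reachable.

2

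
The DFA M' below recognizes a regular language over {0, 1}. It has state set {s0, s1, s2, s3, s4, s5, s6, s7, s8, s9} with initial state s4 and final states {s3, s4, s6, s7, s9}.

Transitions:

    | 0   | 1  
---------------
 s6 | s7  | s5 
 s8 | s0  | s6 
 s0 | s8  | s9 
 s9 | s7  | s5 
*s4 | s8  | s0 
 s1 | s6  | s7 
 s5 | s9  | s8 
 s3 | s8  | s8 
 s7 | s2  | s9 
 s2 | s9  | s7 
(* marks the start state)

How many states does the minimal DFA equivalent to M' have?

Reachable states from the start: {s0,s2,s4,s5,s6,s7,s8,s9}. Unreachable: {s1,s3} — drop them.
P0 = {s4,s6,s7,s9} | {s0,s2,s5,s8}.
Refine {s4,s6,s7,s9} on symbol 0: members go to different blocks, giving {s4,s7} and {s6,s9}.
Refine {s4,s7} on symbol 1: members go to different blocks, giving {s4} and {s7}.
On input 0, block {s0,s2,s5,s8} splits into {s0,s8} and {s2,s5}.
Refine {s2,s5} on symbol 1: members go to different blocks, giving {s2} and {s5}.
No further refinement is possible. Final partition (6 blocks): {s4} | {s0,s8} | {s6,s9} | {s7} | {s2} | {s5}.

6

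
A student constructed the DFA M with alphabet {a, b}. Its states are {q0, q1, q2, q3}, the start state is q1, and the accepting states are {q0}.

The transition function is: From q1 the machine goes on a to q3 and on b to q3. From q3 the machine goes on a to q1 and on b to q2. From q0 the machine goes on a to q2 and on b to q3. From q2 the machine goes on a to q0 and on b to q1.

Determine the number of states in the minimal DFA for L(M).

All states are reachable from the start state.
Start with accepting vs non-accepting: {q0} | {q1,q2,q3}.
Split {q1,q2,q3} by δ(·,a) → {q1,q3} and {q2}.
Refine {q1,q3} on symbol b: members go to different blocks, giving {q1} and {q3}.
No further refinement is possible. Final partition (4 blocks): {q0} | {q1} | {q2} | {q3}.

4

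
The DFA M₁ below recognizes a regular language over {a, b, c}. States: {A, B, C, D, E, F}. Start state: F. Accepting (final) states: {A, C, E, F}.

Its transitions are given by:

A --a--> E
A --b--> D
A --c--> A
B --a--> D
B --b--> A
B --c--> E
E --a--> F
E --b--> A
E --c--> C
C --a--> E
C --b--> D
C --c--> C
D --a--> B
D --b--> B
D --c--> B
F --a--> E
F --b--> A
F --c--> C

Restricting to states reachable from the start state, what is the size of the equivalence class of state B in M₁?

All states are reachable from the start state.
P0 = {A,C,E,F} | {B,D}.
On input b, block {A,C,E,F} splits into {A,C} and {E,F}.
Split {B,D} by δ(·,b) → {B} and {D}.
No further refinement is possible. Final partition (4 blocks): {A,C} | {B} | {E,F} | {D}.
The equivalence class containing B is {B}, of size 1.

1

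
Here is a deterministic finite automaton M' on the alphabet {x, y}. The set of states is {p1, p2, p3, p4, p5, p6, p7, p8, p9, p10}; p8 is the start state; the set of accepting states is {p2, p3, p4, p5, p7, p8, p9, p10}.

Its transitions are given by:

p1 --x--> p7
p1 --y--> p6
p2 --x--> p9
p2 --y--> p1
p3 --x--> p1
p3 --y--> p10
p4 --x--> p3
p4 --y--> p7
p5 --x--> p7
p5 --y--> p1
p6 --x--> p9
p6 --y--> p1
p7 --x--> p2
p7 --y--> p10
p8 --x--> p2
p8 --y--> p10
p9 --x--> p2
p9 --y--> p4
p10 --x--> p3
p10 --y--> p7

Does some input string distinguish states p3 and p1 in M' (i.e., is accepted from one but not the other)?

Yes

First remove the unreachable states {p5}; 9 states remain.
Initial partition by acceptance: {p2,p3,p4,p7,p8,p9,p10} | {p1,p6}.
Refine {p2,p3,p4,p7,p8,p9,p10} on symbol x: members go to different blocks, giving {p2,p4,p7,p8,p9,p10} and {p3}.
Split {p2,p4,p7,p8,p9,p10} by δ(·,x) → {p2,p7,p8,p9} and {p4,p10}.
Split {p2,p7,p8,p9} by δ(·,y) → {p7,p8,p9} and {p2}.
Stable partition: {p7,p8,p9} | {p1,p6} | {p3} | {p4,p10} | {p2} — 5 equivalence classes.
p3 and p1 end up in different blocks, so they are distinguishable. For instance, the string 'ε' is accepted from only p3.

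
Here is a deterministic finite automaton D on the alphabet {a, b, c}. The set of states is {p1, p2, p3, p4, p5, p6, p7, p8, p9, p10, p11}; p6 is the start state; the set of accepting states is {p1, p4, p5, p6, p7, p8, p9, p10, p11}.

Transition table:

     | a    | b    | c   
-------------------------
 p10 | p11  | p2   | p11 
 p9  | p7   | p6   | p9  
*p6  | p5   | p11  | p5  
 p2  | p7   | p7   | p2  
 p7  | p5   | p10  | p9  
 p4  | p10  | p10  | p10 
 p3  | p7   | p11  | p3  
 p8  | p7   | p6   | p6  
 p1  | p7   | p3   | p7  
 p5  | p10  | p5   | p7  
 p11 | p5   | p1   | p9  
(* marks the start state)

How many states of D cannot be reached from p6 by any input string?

2

Starting at p6 and following transitions, the reachable set is {p1, p2, p3, p5, p6, p7, p9, p10, p11}. That leaves p4, p8 unreachable — 2 in total.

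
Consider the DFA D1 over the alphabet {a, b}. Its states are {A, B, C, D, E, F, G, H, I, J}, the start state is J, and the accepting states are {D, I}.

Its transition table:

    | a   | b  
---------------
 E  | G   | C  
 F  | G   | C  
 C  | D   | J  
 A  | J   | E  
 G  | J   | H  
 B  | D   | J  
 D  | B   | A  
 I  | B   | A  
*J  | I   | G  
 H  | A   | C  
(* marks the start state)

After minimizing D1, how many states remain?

5

First remove the unreachable states {F}; 9 states remain.
Start with accepting vs non-accepting: {D,I} | {A,B,C,E,G,H,J}.
On input a, block {A,B,C,E,G,H,J} splits into {A,E,G,H} and {B,C,J}.
Split {A,E,G,H} by δ(·,a) → {A,G} and {E,H}.
Refine {B,C,J} on symbol b: members go to different blocks, giving {B,C} and {J}.
No further refinement is possible. Final partition (5 blocks): {D,I} | {A,G} | {B,C} | {E,H} | {J}.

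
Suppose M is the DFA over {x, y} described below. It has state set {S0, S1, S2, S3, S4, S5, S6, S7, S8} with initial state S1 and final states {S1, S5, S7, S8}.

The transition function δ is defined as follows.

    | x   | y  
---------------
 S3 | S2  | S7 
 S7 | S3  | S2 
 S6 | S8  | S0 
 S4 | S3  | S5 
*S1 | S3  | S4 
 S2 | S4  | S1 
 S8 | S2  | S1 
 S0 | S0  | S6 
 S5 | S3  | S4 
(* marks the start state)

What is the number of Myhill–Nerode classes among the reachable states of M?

2

Reachable states from the start: {S1,S2,S3,S4,S5,S7}. Unreachable: {S0,S6,S8} — drop them.
Initial partition by acceptance: {S1,S5,S7} | {S2,S3,S4}.
No further refinement is possible. Final partition (2 blocks): {S1,S5,S7} | {S2,S3,S4}.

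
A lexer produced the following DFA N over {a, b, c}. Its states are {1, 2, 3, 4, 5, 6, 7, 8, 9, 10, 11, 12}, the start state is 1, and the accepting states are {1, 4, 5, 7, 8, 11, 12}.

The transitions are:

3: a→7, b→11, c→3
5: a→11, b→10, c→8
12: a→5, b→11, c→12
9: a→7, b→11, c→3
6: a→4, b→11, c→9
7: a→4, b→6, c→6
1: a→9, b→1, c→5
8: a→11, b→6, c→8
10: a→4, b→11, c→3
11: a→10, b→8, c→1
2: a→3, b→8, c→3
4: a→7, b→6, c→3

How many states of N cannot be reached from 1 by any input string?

2

BFS from 1 reaches {1, 3, 4, 5, 6, 7, 8, 9, 10, 11}; the 2 state(s) 2, 12 are never visited.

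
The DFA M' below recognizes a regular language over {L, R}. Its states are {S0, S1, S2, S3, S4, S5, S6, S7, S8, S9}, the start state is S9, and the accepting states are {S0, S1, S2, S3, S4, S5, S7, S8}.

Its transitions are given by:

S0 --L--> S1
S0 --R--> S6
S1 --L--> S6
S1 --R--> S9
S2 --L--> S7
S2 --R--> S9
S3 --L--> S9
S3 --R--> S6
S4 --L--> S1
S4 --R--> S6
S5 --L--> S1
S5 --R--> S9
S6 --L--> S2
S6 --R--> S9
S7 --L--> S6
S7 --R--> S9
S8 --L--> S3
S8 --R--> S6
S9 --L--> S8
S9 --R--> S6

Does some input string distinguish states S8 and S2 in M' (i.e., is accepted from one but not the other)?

No

First remove the unreachable states {S0,S1,S4,S5}; 6 states remain.
Start with accepting vs non-accepting: {S2,S3,S7,S8} | {S6,S9}.
Refine {S2,S3,S7,S8} on symbol L: members go to different blocks, giving {S2,S8} and {S3,S7}.
No further refinement is possible. Final partition (3 blocks): {S2,S8} | {S6,S9} | {S3,S7}.
S8 and S2 lie in the same block of the stable partition, so they are equivalent — no string distinguishes them.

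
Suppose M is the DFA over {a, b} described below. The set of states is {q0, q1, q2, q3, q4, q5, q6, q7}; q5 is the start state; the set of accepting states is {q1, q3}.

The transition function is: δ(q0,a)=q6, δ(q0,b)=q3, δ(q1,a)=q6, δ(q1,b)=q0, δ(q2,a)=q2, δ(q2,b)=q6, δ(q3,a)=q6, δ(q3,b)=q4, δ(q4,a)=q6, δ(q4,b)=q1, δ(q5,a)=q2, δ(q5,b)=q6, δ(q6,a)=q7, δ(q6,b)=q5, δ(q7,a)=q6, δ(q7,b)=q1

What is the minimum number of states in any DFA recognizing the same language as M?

4

Every state is reachable, so we keep all 8.
Initial partition by acceptance: {q1,q3} | {q0,q2,q4,q5,q6,q7}.
On input b, block {q0,q2,q4,q5,q6,q7} splits into {q0,q4,q7} and {q2,q5,q6}.
Split {q2,q5,q6} by δ(·,a) → {q2,q5} and {q6}.
The partition is now stable with 4 blocks: {q1,q3} | {q0,q4,q7} | {q2,q5} | {q6}.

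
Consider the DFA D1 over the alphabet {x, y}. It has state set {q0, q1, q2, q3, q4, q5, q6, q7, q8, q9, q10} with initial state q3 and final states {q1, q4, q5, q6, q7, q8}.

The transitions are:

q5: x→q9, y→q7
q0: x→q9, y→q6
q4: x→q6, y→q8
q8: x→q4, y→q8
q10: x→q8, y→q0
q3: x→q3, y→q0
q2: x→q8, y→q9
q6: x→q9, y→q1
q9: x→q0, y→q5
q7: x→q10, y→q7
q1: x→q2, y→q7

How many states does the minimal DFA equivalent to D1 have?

Every state is reachable, so we keep all 11.
Start with accepting vs non-accepting: {q1,q4,q5,q6,q7,q8} | {q0,q2,q3,q9,q10}.
On input x, block {q1,q4,q5,q6,q7,q8} splits into {q1,q5,q6,q7} and {q4,q8}.
Split {q0,q2,q3,q9,q10} by δ(·,x) → {q0,q3,q9} and {q2,q10}.
Split {q1,q5,q6,q7} by δ(·,x) → {q1,q7} and {q5,q6}.
On input y, block {q0,q3,q9} splits into {q0,q9} and {q3}.
Refine {q4,q8} on symbol x: members go to different blocks, giving {q4} and {q8}.
The partition is now stable with 7 blocks: {q1,q7} | {q0,q9} | {q4} | {q2,q10} | {q5,q6} | {q3} | {q8}.

7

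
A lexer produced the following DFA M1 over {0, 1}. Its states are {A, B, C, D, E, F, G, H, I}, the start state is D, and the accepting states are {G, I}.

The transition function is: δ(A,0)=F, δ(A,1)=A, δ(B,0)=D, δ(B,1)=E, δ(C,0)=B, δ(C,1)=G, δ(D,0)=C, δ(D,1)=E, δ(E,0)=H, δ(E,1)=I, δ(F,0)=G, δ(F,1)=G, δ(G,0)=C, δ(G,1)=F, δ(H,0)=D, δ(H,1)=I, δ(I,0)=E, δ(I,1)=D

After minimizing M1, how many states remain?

8

First remove the unreachable states {A}; 8 states remain.
Start with accepting vs non-accepting: {G,I} | {B,C,D,E,F,H}.
Split {B,C,D,E,F,H} by δ(·,0) → {B,C,D,E,H} and {F}.
On input 1, block {G,I} splits into {G} and {I}.
Split {B,C,D,E,H} by δ(·,1) → {B,D} and {E,H} and {C}.
Refine {B,D} on symbol 0: members go to different blocks, giving {B} and {D}.
On input 0, block {E,H} splits into {E} and {H}.
No further refinement is possible. Final partition (8 blocks): {G} | {B} | {F} | {I} | {E} | {C} | {D} | {H}.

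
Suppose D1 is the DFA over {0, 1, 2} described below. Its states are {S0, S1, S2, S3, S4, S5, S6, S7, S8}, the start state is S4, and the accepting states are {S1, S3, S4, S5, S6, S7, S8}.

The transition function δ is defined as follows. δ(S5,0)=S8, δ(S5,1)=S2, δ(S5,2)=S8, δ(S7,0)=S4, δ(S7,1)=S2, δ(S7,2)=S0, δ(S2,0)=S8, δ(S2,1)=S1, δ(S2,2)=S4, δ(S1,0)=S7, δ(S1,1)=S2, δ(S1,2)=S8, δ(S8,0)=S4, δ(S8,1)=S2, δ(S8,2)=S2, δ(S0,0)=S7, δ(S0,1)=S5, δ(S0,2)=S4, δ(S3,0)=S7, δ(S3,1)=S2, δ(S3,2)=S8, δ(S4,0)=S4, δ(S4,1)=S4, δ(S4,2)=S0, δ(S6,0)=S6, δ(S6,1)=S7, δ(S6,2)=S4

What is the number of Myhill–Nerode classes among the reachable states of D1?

First remove the unreachable states {S3,S6}; 7 states remain.
Start with accepting vs non-accepting: {S1,S4,S5,S7,S8} | {S0,S2}.
Split {S1,S4,S5,S7,S8} by δ(·,1) → {S1,S5,S7,S8} and {S4}.
On input 0, block {S1,S5,S7,S8} splits into {S1,S5} and {S7,S8}.
Stable partition: {S1,S5} | {S0,S2} | {S4} | {S7,S8} — 4 equivalence classes.

4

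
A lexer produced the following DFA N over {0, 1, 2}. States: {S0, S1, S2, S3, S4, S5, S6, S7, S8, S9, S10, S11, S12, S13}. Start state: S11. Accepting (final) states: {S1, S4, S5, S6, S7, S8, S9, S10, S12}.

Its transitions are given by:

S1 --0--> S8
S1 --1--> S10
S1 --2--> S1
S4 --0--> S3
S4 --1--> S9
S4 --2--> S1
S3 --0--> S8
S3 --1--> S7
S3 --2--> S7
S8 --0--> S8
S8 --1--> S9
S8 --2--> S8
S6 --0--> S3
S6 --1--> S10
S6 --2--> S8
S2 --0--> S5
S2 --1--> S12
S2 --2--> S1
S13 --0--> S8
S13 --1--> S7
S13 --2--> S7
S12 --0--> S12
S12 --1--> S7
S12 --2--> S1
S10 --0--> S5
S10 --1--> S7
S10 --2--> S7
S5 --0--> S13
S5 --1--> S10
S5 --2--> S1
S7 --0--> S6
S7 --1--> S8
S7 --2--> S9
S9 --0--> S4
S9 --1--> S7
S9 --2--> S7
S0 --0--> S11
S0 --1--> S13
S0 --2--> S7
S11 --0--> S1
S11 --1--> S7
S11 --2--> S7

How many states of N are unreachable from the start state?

No path from S11 leads to S0, S2, S12; the other 11 states are all reachable.

3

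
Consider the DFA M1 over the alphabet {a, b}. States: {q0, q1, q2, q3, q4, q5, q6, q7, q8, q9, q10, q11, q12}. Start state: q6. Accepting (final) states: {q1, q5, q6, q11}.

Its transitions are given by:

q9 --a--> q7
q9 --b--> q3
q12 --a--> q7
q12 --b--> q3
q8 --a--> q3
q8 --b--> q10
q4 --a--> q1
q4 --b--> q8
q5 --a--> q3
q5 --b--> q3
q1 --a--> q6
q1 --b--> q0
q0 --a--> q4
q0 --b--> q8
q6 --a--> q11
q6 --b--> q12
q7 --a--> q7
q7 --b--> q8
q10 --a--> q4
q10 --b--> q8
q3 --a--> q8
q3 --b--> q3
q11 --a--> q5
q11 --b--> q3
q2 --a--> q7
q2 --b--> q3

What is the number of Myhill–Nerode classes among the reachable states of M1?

First remove the unreachable states {q2,q9}; 11 states remain.
Start with accepting vs non-accepting: {q1,q5,q6,q11} | {q0,q3,q4,q7,q8,q10,q12}.
Refine {q1,q5,q6,q11} on symbol a: members go to different blocks, giving {q1,q6,q11} and {q5}.
Refine {q1,q6,q11} on symbol a: members go to different blocks, giving {q1,q6} and {q11}.
Split {q1,q6} by δ(·,a) → {q1} and {q6}.
Refine {q0,q3,q4,q7,q8,q10,q12} on symbol a: members go to different blocks, giving {q0,q3,q7,q8,q10,q12} and {q4}.
Split {q0,q3,q7,q8,q10,q12} by δ(·,a) → {q3,q7,q8,q12} and {q0,q10}.
Split {q3,q7,q8,q12} by δ(·,b) → {q3,q7,q12} and {q8}.
On input a, block {q3,q7,q12} splits into {q7,q12} and {q3}.
Refine {q7,q12} on symbol b: members go to different blocks, giving {q7} and {q12}.
No further refinement is possible. Final partition (10 blocks): {q1} | {q7} | {q5} | {q11} | {q6} | {q4} | {q0,q10} | {q8} | {q3} | {q12}.

10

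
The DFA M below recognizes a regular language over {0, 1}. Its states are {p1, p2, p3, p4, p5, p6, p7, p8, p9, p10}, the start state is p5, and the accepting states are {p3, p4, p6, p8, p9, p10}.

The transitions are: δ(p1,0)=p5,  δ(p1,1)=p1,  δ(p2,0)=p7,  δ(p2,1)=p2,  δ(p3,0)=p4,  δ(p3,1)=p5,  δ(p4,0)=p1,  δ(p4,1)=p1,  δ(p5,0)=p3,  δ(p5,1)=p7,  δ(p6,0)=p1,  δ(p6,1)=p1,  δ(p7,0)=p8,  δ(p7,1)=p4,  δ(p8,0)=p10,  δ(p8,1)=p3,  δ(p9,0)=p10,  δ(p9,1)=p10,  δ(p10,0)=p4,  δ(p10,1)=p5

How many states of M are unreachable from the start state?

3

BFS from p5 reaches {p1, p3, p4, p5, p7, p8, p10}; the 3 state(s) p2, p6, p9 are never visited.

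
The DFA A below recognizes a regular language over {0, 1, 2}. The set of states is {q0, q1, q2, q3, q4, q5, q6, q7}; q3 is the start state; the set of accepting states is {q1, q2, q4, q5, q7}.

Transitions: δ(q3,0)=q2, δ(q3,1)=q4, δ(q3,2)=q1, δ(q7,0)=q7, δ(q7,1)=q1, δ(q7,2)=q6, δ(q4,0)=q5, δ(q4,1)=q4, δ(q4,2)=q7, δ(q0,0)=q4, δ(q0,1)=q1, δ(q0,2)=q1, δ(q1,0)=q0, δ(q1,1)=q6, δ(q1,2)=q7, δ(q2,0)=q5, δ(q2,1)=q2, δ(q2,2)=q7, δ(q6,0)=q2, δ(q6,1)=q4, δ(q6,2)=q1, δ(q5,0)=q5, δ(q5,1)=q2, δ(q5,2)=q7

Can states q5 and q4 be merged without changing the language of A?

Yes

Every state is reachable, so we keep all 8.
P0 = {q1,q2,q4,q5,q7} | {q0,q3,q6}.
On input 0, block {q1,q2,q4,q5,q7} splits into {q2,q4,q5,q7} and {q1}.
Split {q2,q4,q5,q7} by δ(·,1) → {q2,q4,q5} and {q7}.
On input 1, block {q0,q3,q6} splits into {q3,q6} and {q0}.
Stable partition: {q2,q4,q5} | {q3,q6} | {q1} | {q7} | {q0} — 5 equivalence classes.
q5 and q4 lie in the same block of the stable partition, so they are equivalent — no string distinguishes them.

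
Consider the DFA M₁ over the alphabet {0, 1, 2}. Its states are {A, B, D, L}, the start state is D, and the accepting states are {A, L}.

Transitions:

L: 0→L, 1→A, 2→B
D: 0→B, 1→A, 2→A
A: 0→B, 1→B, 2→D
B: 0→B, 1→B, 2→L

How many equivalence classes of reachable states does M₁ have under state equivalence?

Every state is reachable, so we keep all 4.
Start with accepting vs non-accepting: {A,L} | {B,D}.
Split {A,L} by δ(·,0) → {A} and {L}.
Refine {B,D} on symbol 1: members go to different blocks, giving {B} and {D}.
Stable partition: {A} | {B} | {L} | {D} — 4 equivalence classes.

4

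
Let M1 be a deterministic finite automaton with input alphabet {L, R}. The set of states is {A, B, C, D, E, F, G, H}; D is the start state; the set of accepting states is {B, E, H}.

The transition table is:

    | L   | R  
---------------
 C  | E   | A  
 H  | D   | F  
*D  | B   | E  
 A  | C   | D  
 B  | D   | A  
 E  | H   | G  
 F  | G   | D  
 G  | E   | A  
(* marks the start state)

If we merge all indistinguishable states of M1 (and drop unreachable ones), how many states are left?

P0 = {B,E,H} | {A,C,D,F,G}.
On input L, block {B,E,H} splits into {B,H} and {E}.
Refine {A,C,D,F,G} on symbol L: members go to different blocks, giving {A,F} and {C,G} and {D}.
No further refinement is possible. Final partition (5 blocks): {B,H} | {A,F} | {E} | {C,G} | {D}.

5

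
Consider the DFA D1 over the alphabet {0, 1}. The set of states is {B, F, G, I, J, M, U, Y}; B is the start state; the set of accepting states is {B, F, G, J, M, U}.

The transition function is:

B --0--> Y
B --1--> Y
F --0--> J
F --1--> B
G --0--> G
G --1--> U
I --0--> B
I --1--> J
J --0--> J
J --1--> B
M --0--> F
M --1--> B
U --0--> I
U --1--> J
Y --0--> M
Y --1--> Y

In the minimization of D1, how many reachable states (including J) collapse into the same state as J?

3

Reachable states from the start: {B,F,J,M,Y}. Unreachable: {G,I,U} — drop them.
Initial partition by acceptance: {B,F,J,M} | {Y}.
On input 0, block {B,F,J,M} splits into {F,J,M} and {B}.
Stable partition: {F,J,M} | {Y} | {B} — 3 equivalence classes.
State J belongs to the block {F,J,M}, which has 3 states.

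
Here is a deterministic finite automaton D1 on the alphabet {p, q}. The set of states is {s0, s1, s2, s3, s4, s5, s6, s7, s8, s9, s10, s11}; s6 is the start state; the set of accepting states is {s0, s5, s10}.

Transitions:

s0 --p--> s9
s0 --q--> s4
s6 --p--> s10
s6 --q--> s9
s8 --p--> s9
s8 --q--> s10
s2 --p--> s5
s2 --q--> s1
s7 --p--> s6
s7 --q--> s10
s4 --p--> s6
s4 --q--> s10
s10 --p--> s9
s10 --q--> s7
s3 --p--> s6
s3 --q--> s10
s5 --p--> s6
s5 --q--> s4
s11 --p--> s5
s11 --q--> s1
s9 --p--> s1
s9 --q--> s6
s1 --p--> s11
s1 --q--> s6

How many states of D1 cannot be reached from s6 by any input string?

No path from s6 leads to s0, s2, s3, s8; the other 8 states are all reachable.

4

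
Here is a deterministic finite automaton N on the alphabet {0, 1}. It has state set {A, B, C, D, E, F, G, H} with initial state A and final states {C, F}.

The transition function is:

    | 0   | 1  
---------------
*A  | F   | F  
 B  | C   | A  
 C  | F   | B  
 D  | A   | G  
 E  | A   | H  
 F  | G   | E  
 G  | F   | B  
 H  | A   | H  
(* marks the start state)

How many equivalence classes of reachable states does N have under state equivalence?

6

Reachable states from the start: {A,B,C,E,F,G,H}. Unreachable: {D} — drop them.
Initial partition by acceptance: {C,F} | {A,B,E,G,H}.
Refine {C,F} on symbol 0: members go to different blocks, giving {C} and {F}.
Refine {A,B,E,G,H} on symbol 0: members go to different blocks, giving {A,G} and {E,H} and {B}.
Refine {A,G} on symbol 1: members go to different blocks, giving {A} and {G}.
Stable partition: {C} | {A} | {F} | {E,H} | {B} | {G} — 6 equivalence classes.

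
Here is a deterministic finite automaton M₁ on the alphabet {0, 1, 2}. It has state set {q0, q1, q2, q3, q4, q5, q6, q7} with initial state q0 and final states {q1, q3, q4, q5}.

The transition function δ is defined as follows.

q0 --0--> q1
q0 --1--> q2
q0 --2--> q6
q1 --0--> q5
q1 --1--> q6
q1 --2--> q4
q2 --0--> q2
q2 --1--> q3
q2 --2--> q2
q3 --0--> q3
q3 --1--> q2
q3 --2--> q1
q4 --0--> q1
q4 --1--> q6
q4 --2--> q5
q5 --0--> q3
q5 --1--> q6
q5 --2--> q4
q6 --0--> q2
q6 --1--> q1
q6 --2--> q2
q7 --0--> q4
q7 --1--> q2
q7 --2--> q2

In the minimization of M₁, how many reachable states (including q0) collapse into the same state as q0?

1

Reachable states from the start: {q0,q1,q2,q3,q4,q5,q6}. Unreachable: {q7} — drop them.
Initial partition by acceptance: {q1,q3,q4,q5} | {q0,q2,q6}.
Split {q0,q2,q6} by δ(·,0) → {q2,q6} and {q0}.
No further refinement is possible. Final partition (3 blocks): {q1,q3,q4,q5} | {q2,q6} | {q0}.
The equivalence class containing q0 is {q0}, of size 1.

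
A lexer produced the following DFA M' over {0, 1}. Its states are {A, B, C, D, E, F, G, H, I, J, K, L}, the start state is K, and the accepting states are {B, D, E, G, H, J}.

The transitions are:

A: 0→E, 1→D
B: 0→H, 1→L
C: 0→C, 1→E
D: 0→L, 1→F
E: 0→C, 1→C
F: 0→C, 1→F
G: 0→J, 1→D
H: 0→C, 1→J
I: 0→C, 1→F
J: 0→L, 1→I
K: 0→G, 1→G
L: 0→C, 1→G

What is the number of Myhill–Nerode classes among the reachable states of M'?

7

First remove the unreachable states {A,B,H}; 9 states remain.
Initial partition by acceptance: {D,E,G,J} | {C,F,I,K,L}.
On input 0, block {D,E,G,J} splits into {D,E,J} and {G}.
Refine {C,F,I,K,L} on symbol 0: members go to different blocks, giving {C,F,I,L} and {K}.
Split {C,F,I,L} by δ(·,1) → {F,I} and {C} and {L}.
Refine {D,E,J} on symbol 0: members go to different blocks, giving {D,J} and {E}.
No further refinement is possible. Final partition (7 blocks): {D,J} | {F,I} | {G} | {K} | {C} | {L} | {E}.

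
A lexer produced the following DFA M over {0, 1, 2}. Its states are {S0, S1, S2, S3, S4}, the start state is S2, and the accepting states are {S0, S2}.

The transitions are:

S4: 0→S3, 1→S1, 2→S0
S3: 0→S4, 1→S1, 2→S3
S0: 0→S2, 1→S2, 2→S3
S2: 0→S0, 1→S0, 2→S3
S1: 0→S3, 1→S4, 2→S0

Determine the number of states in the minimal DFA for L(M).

P0 = {S0,S2} | {S1,S3,S4}.
Refine {S1,S3,S4} on symbol 2: members go to different blocks, giving {S1,S4} and {S3}.
No further refinement is possible. Final partition (3 blocks): {S0,S2} | {S1,S4} | {S3}.

3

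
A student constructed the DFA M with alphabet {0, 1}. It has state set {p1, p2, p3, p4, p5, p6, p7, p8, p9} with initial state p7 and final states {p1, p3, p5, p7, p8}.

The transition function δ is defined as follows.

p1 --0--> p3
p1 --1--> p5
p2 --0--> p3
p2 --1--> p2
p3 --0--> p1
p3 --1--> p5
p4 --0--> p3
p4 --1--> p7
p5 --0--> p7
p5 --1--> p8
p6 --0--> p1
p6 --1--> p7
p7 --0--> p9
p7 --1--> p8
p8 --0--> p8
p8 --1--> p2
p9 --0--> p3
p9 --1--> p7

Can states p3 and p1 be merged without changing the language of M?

Yes

Reachable states from the start: {p1,p2,p3,p5,p7,p8,p9}. Unreachable: {p4,p6} — drop them.
Initial partition by acceptance: {p1,p3,p5,p7,p8} | {p2,p9}.
On input 0, block {p1,p3,p5,p7,p8} splits into {p1,p3,p5,p8} and {p7}.
On input 0, block {p1,p3,p5,p8} splits into {p1,p3,p8} and {p5}.
On input 1, block {p1,p3,p8} splits into {p1,p3} and {p8}.
Split {p2,p9} by δ(·,1) → {p2} and {p9}.
The partition is now stable with 6 blocks: {p1,p3} | {p2} | {p7} | {p5} | {p8} | {p9}.
p3 and p1 lie in the same block of the stable partition, so they are equivalent — no string distinguishes them.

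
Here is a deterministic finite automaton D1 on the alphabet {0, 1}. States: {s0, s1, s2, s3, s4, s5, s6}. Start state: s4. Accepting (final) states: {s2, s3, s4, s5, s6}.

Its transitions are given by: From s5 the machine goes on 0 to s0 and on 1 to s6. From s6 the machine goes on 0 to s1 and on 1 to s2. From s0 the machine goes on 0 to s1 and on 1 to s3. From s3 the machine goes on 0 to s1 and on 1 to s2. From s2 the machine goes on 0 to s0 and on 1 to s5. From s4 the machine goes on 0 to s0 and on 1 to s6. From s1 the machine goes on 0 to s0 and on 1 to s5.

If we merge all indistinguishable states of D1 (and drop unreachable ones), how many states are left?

2

Start with accepting vs non-accepting: {s2,s3,s4,s5,s6} | {s0,s1}.
The partition is now stable with 2 blocks: {s2,s3,s4,s5,s6} | {s0,s1}.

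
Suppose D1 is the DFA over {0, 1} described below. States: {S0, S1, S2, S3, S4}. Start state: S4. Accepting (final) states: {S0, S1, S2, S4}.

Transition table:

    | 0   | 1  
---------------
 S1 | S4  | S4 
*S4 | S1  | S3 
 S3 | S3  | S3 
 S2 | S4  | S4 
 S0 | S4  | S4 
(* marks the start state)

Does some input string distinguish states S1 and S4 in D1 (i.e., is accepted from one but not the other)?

States {S0,S2} cannot be reached from the start state, so discard them.
P0 = {S1,S4} | {S3}.
Refine {S1,S4} on symbol 1: members go to different blocks, giving {S1} and {S4}.
The partition is now stable with 3 blocks: {S1} | {S3} | {S4}.
S1 and S4 end up in different blocks, so they are distinguishable. For instance, the string '1' is accepted from only S1.

Yes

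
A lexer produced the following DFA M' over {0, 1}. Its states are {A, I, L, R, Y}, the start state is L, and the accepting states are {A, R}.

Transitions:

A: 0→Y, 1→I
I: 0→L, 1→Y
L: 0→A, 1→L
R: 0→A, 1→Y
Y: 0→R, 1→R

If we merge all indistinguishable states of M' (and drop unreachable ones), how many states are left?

5

Start with accepting vs non-accepting: {A,R} | {I,L,Y}.
Refine {A,R} on symbol 0: members go to different blocks, giving {A} and {R}.
On input 0, block {I,L,Y} splits into {I} and {Y} and {L}.
The partition is now stable with 5 blocks: {A} | {I} | {R} | {Y} | {L}.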